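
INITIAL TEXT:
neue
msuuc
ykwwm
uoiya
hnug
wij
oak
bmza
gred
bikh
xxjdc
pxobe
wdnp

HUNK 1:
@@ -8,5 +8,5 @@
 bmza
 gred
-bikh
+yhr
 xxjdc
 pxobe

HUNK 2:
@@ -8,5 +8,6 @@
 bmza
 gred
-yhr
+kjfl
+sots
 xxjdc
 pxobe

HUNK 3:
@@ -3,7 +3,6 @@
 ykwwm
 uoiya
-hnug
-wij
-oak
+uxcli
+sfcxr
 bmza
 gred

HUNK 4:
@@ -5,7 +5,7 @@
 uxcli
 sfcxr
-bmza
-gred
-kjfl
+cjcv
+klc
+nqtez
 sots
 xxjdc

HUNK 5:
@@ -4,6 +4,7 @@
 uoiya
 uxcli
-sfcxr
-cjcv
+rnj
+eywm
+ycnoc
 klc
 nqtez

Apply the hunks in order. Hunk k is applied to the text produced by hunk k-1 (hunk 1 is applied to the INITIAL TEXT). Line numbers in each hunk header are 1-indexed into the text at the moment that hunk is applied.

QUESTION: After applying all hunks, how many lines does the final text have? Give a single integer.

Hunk 1: at line 8 remove [bikh] add [yhr] -> 13 lines: neue msuuc ykwwm uoiya hnug wij oak bmza gred yhr xxjdc pxobe wdnp
Hunk 2: at line 8 remove [yhr] add [kjfl,sots] -> 14 lines: neue msuuc ykwwm uoiya hnug wij oak bmza gred kjfl sots xxjdc pxobe wdnp
Hunk 3: at line 3 remove [hnug,wij,oak] add [uxcli,sfcxr] -> 13 lines: neue msuuc ykwwm uoiya uxcli sfcxr bmza gred kjfl sots xxjdc pxobe wdnp
Hunk 4: at line 5 remove [bmza,gred,kjfl] add [cjcv,klc,nqtez] -> 13 lines: neue msuuc ykwwm uoiya uxcli sfcxr cjcv klc nqtez sots xxjdc pxobe wdnp
Hunk 5: at line 4 remove [sfcxr,cjcv] add [rnj,eywm,ycnoc] -> 14 lines: neue msuuc ykwwm uoiya uxcli rnj eywm ycnoc klc nqtez sots xxjdc pxobe wdnp
Final line count: 14

Answer: 14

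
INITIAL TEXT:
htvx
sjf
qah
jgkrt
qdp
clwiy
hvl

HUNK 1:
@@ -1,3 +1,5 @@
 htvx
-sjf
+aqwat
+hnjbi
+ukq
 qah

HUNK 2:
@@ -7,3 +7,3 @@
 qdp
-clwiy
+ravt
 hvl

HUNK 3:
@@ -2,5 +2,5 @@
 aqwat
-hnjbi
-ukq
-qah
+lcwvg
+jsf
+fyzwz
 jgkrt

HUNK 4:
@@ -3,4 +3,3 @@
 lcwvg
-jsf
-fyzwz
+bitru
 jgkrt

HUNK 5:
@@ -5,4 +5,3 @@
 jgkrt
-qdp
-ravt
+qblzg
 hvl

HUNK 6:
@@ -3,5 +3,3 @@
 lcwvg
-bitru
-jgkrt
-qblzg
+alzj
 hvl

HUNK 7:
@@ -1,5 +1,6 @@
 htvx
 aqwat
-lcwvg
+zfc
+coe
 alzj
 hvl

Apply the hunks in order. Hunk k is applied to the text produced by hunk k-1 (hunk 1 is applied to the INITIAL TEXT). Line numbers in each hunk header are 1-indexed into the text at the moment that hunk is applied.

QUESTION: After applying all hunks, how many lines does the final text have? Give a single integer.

Hunk 1: at line 1 remove [sjf] add [aqwat,hnjbi,ukq] -> 9 lines: htvx aqwat hnjbi ukq qah jgkrt qdp clwiy hvl
Hunk 2: at line 7 remove [clwiy] add [ravt] -> 9 lines: htvx aqwat hnjbi ukq qah jgkrt qdp ravt hvl
Hunk 3: at line 2 remove [hnjbi,ukq,qah] add [lcwvg,jsf,fyzwz] -> 9 lines: htvx aqwat lcwvg jsf fyzwz jgkrt qdp ravt hvl
Hunk 4: at line 3 remove [jsf,fyzwz] add [bitru] -> 8 lines: htvx aqwat lcwvg bitru jgkrt qdp ravt hvl
Hunk 5: at line 5 remove [qdp,ravt] add [qblzg] -> 7 lines: htvx aqwat lcwvg bitru jgkrt qblzg hvl
Hunk 6: at line 3 remove [bitru,jgkrt,qblzg] add [alzj] -> 5 lines: htvx aqwat lcwvg alzj hvl
Hunk 7: at line 1 remove [lcwvg] add [zfc,coe] -> 6 lines: htvx aqwat zfc coe alzj hvl
Final line count: 6

Answer: 6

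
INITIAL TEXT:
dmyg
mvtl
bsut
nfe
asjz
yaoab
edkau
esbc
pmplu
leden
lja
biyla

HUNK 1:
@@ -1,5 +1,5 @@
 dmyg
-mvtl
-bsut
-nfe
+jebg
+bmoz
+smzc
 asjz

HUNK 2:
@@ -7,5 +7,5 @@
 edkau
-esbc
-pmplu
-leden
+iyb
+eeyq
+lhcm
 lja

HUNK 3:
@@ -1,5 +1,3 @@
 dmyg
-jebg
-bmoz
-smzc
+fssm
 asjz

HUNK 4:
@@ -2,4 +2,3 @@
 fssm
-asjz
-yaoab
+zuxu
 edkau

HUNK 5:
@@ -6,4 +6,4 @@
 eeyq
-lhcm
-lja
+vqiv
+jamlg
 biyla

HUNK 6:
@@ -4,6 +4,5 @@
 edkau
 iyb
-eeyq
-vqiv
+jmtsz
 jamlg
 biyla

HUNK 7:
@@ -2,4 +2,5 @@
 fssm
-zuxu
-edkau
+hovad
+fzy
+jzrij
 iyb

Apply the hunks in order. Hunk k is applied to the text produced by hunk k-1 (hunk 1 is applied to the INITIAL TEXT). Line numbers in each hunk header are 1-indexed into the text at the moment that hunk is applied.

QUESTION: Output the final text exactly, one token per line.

Hunk 1: at line 1 remove [mvtl,bsut,nfe] add [jebg,bmoz,smzc] -> 12 lines: dmyg jebg bmoz smzc asjz yaoab edkau esbc pmplu leden lja biyla
Hunk 2: at line 7 remove [esbc,pmplu,leden] add [iyb,eeyq,lhcm] -> 12 lines: dmyg jebg bmoz smzc asjz yaoab edkau iyb eeyq lhcm lja biyla
Hunk 3: at line 1 remove [jebg,bmoz,smzc] add [fssm] -> 10 lines: dmyg fssm asjz yaoab edkau iyb eeyq lhcm lja biyla
Hunk 4: at line 2 remove [asjz,yaoab] add [zuxu] -> 9 lines: dmyg fssm zuxu edkau iyb eeyq lhcm lja biyla
Hunk 5: at line 6 remove [lhcm,lja] add [vqiv,jamlg] -> 9 lines: dmyg fssm zuxu edkau iyb eeyq vqiv jamlg biyla
Hunk 6: at line 4 remove [eeyq,vqiv] add [jmtsz] -> 8 lines: dmyg fssm zuxu edkau iyb jmtsz jamlg biyla
Hunk 7: at line 2 remove [zuxu,edkau] add [hovad,fzy,jzrij] -> 9 lines: dmyg fssm hovad fzy jzrij iyb jmtsz jamlg biyla

Answer: dmyg
fssm
hovad
fzy
jzrij
iyb
jmtsz
jamlg
biyla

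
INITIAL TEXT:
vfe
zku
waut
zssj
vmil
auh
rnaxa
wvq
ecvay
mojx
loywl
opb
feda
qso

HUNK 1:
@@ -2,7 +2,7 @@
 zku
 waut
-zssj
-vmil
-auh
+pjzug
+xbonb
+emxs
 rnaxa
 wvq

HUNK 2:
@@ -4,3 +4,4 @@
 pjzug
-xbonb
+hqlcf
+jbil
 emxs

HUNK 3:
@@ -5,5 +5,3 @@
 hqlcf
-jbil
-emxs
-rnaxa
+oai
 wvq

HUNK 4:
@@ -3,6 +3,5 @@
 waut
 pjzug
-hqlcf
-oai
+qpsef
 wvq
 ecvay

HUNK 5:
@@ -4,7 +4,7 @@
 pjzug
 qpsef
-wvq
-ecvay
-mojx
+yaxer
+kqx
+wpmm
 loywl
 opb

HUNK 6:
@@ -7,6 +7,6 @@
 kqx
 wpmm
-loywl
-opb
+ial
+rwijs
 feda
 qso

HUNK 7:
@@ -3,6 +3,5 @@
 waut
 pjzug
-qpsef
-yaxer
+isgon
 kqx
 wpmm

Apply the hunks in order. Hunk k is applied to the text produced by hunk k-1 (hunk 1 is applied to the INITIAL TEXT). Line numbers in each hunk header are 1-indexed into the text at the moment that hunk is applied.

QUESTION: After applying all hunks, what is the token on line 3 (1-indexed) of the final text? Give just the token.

Answer: waut

Derivation:
Hunk 1: at line 2 remove [zssj,vmil,auh] add [pjzug,xbonb,emxs] -> 14 lines: vfe zku waut pjzug xbonb emxs rnaxa wvq ecvay mojx loywl opb feda qso
Hunk 2: at line 4 remove [xbonb] add [hqlcf,jbil] -> 15 lines: vfe zku waut pjzug hqlcf jbil emxs rnaxa wvq ecvay mojx loywl opb feda qso
Hunk 3: at line 5 remove [jbil,emxs,rnaxa] add [oai] -> 13 lines: vfe zku waut pjzug hqlcf oai wvq ecvay mojx loywl opb feda qso
Hunk 4: at line 3 remove [hqlcf,oai] add [qpsef] -> 12 lines: vfe zku waut pjzug qpsef wvq ecvay mojx loywl opb feda qso
Hunk 5: at line 4 remove [wvq,ecvay,mojx] add [yaxer,kqx,wpmm] -> 12 lines: vfe zku waut pjzug qpsef yaxer kqx wpmm loywl opb feda qso
Hunk 6: at line 7 remove [loywl,opb] add [ial,rwijs] -> 12 lines: vfe zku waut pjzug qpsef yaxer kqx wpmm ial rwijs feda qso
Hunk 7: at line 3 remove [qpsef,yaxer] add [isgon] -> 11 lines: vfe zku waut pjzug isgon kqx wpmm ial rwijs feda qso
Final line 3: waut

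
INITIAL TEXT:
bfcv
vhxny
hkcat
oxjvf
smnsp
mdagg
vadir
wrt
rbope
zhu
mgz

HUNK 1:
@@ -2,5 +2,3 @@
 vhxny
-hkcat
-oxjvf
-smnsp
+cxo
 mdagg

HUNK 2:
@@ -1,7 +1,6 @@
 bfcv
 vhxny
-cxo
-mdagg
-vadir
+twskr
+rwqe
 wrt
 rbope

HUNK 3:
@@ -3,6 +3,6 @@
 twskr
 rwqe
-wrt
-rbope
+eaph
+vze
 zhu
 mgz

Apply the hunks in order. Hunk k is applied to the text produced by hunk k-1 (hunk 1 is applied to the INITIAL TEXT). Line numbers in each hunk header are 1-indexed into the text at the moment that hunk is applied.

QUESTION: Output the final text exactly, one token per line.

Answer: bfcv
vhxny
twskr
rwqe
eaph
vze
zhu
mgz

Derivation:
Hunk 1: at line 2 remove [hkcat,oxjvf,smnsp] add [cxo] -> 9 lines: bfcv vhxny cxo mdagg vadir wrt rbope zhu mgz
Hunk 2: at line 1 remove [cxo,mdagg,vadir] add [twskr,rwqe] -> 8 lines: bfcv vhxny twskr rwqe wrt rbope zhu mgz
Hunk 3: at line 3 remove [wrt,rbope] add [eaph,vze] -> 8 lines: bfcv vhxny twskr rwqe eaph vze zhu mgz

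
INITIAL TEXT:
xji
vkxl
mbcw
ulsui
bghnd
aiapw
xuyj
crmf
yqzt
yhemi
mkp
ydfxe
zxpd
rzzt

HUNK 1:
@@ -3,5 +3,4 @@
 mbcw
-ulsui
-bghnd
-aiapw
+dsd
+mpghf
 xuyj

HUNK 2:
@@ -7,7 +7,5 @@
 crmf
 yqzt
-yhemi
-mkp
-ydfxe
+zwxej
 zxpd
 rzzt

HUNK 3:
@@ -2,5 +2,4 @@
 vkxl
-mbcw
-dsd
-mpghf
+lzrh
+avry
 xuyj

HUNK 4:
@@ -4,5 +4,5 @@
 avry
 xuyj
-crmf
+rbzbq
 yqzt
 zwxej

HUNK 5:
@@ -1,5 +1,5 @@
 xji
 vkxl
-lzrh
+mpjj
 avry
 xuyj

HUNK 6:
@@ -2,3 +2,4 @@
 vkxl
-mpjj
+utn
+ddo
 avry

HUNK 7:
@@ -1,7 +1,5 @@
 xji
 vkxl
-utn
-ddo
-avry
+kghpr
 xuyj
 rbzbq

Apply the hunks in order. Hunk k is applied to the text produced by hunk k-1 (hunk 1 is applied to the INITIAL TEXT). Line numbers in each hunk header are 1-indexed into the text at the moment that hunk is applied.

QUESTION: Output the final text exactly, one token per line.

Hunk 1: at line 3 remove [ulsui,bghnd,aiapw] add [dsd,mpghf] -> 13 lines: xji vkxl mbcw dsd mpghf xuyj crmf yqzt yhemi mkp ydfxe zxpd rzzt
Hunk 2: at line 7 remove [yhemi,mkp,ydfxe] add [zwxej] -> 11 lines: xji vkxl mbcw dsd mpghf xuyj crmf yqzt zwxej zxpd rzzt
Hunk 3: at line 2 remove [mbcw,dsd,mpghf] add [lzrh,avry] -> 10 lines: xji vkxl lzrh avry xuyj crmf yqzt zwxej zxpd rzzt
Hunk 4: at line 4 remove [crmf] add [rbzbq] -> 10 lines: xji vkxl lzrh avry xuyj rbzbq yqzt zwxej zxpd rzzt
Hunk 5: at line 1 remove [lzrh] add [mpjj] -> 10 lines: xji vkxl mpjj avry xuyj rbzbq yqzt zwxej zxpd rzzt
Hunk 6: at line 2 remove [mpjj] add [utn,ddo] -> 11 lines: xji vkxl utn ddo avry xuyj rbzbq yqzt zwxej zxpd rzzt
Hunk 7: at line 1 remove [utn,ddo,avry] add [kghpr] -> 9 lines: xji vkxl kghpr xuyj rbzbq yqzt zwxej zxpd rzzt

Answer: xji
vkxl
kghpr
xuyj
rbzbq
yqzt
zwxej
zxpd
rzzt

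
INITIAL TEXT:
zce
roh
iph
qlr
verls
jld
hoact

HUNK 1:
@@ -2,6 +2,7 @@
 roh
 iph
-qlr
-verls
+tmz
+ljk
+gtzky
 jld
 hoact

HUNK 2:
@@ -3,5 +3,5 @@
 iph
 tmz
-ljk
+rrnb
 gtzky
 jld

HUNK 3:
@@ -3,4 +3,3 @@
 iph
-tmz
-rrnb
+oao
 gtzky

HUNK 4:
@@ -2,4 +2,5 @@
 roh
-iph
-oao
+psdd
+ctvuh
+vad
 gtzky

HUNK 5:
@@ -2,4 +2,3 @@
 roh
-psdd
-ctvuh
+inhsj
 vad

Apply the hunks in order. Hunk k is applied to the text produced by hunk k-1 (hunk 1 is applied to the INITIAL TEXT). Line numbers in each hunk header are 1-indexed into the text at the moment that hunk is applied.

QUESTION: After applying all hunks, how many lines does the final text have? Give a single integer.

Hunk 1: at line 2 remove [qlr,verls] add [tmz,ljk,gtzky] -> 8 lines: zce roh iph tmz ljk gtzky jld hoact
Hunk 2: at line 3 remove [ljk] add [rrnb] -> 8 lines: zce roh iph tmz rrnb gtzky jld hoact
Hunk 3: at line 3 remove [tmz,rrnb] add [oao] -> 7 lines: zce roh iph oao gtzky jld hoact
Hunk 4: at line 2 remove [iph,oao] add [psdd,ctvuh,vad] -> 8 lines: zce roh psdd ctvuh vad gtzky jld hoact
Hunk 5: at line 2 remove [psdd,ctvuh] add [inhsj] -> 7 lines: zce roh inhsj vad gtzky jld hoact
Final line count: 7

Answer: 7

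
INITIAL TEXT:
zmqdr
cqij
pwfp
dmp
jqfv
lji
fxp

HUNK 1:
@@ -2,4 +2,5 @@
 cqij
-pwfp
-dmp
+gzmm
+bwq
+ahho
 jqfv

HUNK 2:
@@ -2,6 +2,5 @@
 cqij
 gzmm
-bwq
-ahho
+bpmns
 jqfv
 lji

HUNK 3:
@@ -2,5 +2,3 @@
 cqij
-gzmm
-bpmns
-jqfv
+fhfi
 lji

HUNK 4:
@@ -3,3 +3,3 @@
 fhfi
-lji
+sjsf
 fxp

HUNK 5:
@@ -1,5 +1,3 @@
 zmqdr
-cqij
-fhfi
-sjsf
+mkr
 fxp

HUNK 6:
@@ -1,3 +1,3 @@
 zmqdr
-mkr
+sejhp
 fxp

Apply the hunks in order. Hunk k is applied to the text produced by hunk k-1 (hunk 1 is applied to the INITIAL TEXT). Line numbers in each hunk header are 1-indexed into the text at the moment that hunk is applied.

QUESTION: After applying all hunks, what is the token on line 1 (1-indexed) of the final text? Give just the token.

Hunk 1: at line 2 remove [pwfp,dmp] add [gzmm,bwq,ahho] -> 8 lines: zmqdr cqij gzmm bwq ahho jqfv lji fxp
Hunk 2: at line 2 remove [bwq,ahho] add [bpmns] -> 7 lines: zmqdr cqij gzmm bpmns jqfv lji fxp
Hunk 3: at line 2 remove [gzmm,bpmns,jqfv] add [fhfi] -> 5 lines: zmqdr cqij fhfi lji fxp
Hunk 4: at line 3 remove [lji] add [sjsf] -> 5 lines: zmqdr cqij fhfi sjsf fxp
Hunk 5: at line 1 remove [cqij,fhfi,sjsf] add [mkr] -> 3 lines: zmqdr mkr fxp
Hunk 6: at line 1 remove [mkr] add [sejhp] -> 3 lines: zmqdr sejhp fxp
Final line 1: zmqdr

Answer: zmqdr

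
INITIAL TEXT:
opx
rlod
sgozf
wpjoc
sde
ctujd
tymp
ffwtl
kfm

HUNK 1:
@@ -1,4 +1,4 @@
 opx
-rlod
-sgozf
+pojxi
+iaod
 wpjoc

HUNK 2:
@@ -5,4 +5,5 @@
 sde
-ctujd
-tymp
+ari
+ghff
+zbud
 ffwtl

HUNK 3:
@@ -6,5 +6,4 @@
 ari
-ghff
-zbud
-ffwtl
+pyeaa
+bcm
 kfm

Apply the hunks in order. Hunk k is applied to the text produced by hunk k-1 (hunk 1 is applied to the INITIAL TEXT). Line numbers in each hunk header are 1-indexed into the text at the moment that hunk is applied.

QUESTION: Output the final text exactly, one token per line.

Answer: opx
pojxi
iaod
wpjoc
sde
ari
pyeaa
bcm
kfm

Derivation:
Hunk 1: at line 1 remove [rlod,sgozf] add [pojxi,iaod] -> 9 lines: opx pojxi iaod wpjoc sde ctujd tymp ffwtl kfm
Hunk 2: at line 5 remove [ctujd,tymp] add [ari,ghff,zbud] -> 10 lines: opx pojxi iaod wpjoc sde ari ghff zbud ffwtl kfm
Hunk 3: at line 6 remove [ghff,zbud,ffwtl] add [pyeaa,bcm] -> 9 lines: opx pojxi iaod wpjoc sde ari pyeaa bcm kfm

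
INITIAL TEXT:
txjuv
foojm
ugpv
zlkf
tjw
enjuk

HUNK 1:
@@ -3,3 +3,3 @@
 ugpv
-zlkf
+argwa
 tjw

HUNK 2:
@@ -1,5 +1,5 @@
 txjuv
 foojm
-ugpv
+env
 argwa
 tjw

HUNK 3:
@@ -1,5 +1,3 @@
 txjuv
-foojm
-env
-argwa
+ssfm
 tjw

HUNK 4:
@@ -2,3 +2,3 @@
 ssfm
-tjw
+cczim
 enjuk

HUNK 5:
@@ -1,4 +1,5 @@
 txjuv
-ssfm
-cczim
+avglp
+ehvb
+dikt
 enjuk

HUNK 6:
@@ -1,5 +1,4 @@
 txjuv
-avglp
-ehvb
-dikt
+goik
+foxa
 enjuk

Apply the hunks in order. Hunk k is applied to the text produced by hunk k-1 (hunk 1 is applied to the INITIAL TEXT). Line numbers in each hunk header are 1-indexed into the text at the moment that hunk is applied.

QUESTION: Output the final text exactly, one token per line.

Hunk 1: at line 3 remove [zlkf] add [argwa] -> 6 lines: txjuv foojm ugpv argwa tjw enjuk
Hunk 2: at line 1 remove [ugpv] add [env] -> 6 lines: txjuv foojm env argwa tjw enjuk
Hunk 3: at line 1 remove [foojm,env,argwa] add [ssfm] -> 4 lines: txjuv ssfm tjw enjuk
Hunk 4: at line 2 remove [tjw] add [cczim] -> 4 lines: txjuv ssfm cczim enjuk
Hunk 5: at line 1 remove [ssfm,cczim] add [avglp,ehvb,dikt] -> 5 lines: txjuv avglp ehvb dikt enjuk
Hunk 6: at line 1 remove [avglp,ehvb,dikt] add [goik,foxa] -> 4 lines: txjuv goik foxa enjuk

Answer: txjuv
goik
foxa
enjuk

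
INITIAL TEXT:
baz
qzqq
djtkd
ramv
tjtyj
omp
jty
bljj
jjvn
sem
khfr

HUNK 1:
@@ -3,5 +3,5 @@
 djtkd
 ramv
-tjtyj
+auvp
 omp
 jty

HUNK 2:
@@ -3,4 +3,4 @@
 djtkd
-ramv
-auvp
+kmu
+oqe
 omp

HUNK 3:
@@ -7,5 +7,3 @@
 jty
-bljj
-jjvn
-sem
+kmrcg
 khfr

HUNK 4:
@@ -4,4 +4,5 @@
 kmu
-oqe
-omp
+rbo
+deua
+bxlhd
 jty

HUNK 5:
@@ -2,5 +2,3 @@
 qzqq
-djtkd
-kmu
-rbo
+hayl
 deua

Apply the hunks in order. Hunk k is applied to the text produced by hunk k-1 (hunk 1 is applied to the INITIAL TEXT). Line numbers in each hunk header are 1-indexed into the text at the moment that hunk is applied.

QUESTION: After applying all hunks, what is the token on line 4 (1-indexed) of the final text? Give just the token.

Hunk 1: at line 3 remove [tjtyj] add [auvp] -> 11 lines: baz qzqq djtkd ramv auvp omp jty bljj jjvn sem khfr
Hunk 2: at line 3 remove [ramv,auvp] add [kmu,oqe] -> 11 lines: baz qzqq djtkd kmu oqe omp jty bljj jjvn sem khfr
Hunk 3: at line 7 remove [bljj,jjvn,sem] add [kmrcg] -> 9 lines: baz qzqq djtkd kmu oqe omp jty kmrcg khfr
Hunk 4: at line 4 remove [oqe,omp] add [rbo,deua,bxlhd] -> 10 lines: baz qzqq djtkd kmu rbo deua bxlhd jty kmrcg khfr
Hunk 5: at line 2 remove [djtkd,kmu,rbo] add [hayl] -> 8 lines: baz qzqq hayl deua bxlhd jty kmrcg khfr
Final line 4: deua

Answer: deua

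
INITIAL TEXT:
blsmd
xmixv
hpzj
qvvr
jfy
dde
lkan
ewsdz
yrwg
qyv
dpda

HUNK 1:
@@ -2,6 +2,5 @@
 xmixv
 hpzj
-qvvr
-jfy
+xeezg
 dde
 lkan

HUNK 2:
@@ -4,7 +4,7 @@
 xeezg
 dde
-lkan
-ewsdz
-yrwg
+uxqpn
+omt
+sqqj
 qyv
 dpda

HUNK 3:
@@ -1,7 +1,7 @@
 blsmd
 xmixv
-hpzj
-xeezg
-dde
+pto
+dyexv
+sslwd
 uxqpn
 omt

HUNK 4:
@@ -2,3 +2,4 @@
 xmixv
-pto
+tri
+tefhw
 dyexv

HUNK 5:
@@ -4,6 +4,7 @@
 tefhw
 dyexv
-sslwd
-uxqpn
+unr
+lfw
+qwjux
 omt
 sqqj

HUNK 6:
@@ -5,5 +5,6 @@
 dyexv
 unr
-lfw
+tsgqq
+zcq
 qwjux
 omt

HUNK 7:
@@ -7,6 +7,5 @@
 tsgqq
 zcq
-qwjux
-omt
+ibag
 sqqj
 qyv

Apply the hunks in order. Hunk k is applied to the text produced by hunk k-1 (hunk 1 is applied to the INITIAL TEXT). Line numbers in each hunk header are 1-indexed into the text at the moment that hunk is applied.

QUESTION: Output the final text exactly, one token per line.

Hunk 1: at line 2 remove [qvvr,jfy] add [xeezg] -> 10 lines: blsmd xmixv hpzj xeezg dde lkan ewsdz yrwg qyv dpda
Hunk 2: at line 4 remove [lkan,ewsdz,yrwg] add [uxqpn,omt,sqqj] -> 10 lines: blsmd xmixv hpzj xeezg dde uxqpn omt sqqj qyv dpda
Hunk 3: at line 1 remove [hpzj,xeezg,dde] add [pto,dyexv,sslwd] -> 10 lines: blsmd xmixv pto dyexv sslwd uxqpn omt sqqj qyv dpda
Hunk 4: at line 2 remove [pto] add [tri,tefhw] -> 11 lines: blsmd xmixv tri tefhw dyexv sslwd uxqpn omt sqqj qyv dpda
Hunk 5: at line 4 remove [sslwd,uxqpn] add [unr,lfw,qwjux] -> 12 lines: blsmd xmixv tri tefhw dyexv unr lfw qwjux omt sqqj qyv dpda
Hunk 6: at line 5 remove [lfw] add [tsgqq,zcq] -> 13 lines: blsmd xmixv tri tefhw dyexv unr tsgqq zcq qwjux omt sqqj qyv dpda
Hunk 7: at line 7 remove [qwjux,omt] add [ibag] -> 12 lines: blsmd xmixv tri tefhw dyexv unr tsgqq zcq ibag sqqj qyv dpda

Answer: blsmd
xmixv
tri
tefhw
dyexv
unr
tsgqq
zcq
ibag
sqqj
qyv
dpda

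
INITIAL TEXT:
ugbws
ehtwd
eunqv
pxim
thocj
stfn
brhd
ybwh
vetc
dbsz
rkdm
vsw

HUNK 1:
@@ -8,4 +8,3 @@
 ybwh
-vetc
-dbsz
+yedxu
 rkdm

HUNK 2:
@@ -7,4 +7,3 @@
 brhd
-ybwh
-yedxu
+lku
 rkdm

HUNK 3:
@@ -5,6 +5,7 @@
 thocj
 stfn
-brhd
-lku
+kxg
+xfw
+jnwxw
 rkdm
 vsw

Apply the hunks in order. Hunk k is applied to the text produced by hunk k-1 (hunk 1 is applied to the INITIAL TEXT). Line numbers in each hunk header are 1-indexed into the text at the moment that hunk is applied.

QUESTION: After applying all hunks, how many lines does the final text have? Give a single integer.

Answer: 11

Derivation:
Hunk 1: at line 8 remove [vetc,dbsz] add [yedxu] -> 11 lines: ugbws ehtwd eunqv pxim thocj stfn brhd ybwh yedxu rkdm vsw
Hunk 2: at line 7 remove [ybwh,yedxu] add [lku] -> 10 lines: ugbws ehtwd eunqv pxim thocj stfn brhd lku rkdm vsw
Hunk 3: at line 5 remove [brhd,lku] add [kxg,xfw,jnwxw] -> 11 lines: ugbws ehtwd eunqv pxim thocj stfn kxg xfw jnwxw rkdm vsw
Final line count: 11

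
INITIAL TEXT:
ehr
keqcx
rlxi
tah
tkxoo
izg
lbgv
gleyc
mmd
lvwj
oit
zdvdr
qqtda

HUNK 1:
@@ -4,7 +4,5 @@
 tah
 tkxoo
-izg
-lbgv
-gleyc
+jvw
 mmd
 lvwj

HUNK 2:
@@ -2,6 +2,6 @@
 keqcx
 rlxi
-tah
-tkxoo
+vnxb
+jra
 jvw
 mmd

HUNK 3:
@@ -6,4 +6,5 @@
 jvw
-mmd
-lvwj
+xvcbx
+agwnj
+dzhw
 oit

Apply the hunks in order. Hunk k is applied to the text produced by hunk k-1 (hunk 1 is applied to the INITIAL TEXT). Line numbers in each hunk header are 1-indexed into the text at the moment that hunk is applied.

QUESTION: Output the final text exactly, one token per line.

Answer: ehr
keqcx
rlxi
vnxb
jra
jvw
xvcbx
agwnj
dzhw
oit
zdvdr
qqtda

Derivation:
Hunk 1: at line 4 remove [izg,lbgv,gleyc] add [jvw] -> 11 lines: ehr keqcx rlxi tah tkxoo jvw mmd lvwj oit zdvdr qqtda
Hunk 2: at line 2 remove [tah,tkxoo] add [vnxb,jra] -> 11 lines: ehr keqcx rlxi vnxb jra jvw mmd lvwj oit zdvdr qqtda
Hunk 3: at line 6 remove [mmd,lvwj] add [xvcbx,agwnj,dzhw] -> 12 lines: ehr keqcx rlxi vnxb jra jvw xvcbx agwnj dzhw oit zdvdr qqtda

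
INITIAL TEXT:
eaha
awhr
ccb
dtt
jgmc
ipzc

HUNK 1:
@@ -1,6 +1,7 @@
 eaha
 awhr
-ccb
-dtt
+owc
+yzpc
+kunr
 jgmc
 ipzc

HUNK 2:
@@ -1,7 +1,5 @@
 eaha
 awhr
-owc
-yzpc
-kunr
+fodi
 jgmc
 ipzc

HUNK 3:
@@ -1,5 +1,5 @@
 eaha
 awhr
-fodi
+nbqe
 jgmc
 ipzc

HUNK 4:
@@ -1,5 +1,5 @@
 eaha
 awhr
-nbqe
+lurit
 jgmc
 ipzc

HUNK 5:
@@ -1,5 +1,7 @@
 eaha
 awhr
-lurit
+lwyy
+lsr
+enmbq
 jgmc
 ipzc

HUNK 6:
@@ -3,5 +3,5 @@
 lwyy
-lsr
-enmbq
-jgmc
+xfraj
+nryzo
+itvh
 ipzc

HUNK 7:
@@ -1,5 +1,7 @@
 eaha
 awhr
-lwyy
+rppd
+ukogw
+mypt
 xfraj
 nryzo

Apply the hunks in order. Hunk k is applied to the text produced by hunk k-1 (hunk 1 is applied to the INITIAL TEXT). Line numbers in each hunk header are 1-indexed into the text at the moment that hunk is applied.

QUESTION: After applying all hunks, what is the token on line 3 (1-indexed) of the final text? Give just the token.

Answer: rppd

Derivation:
Hunk 1: at line 1 remove [ccb,dtt] add [owc,yzpc,kunr] -> 7 lines: eaha awhr owc yzpc kunr jgmc ipzc
Hunk 2: at line 1 remove [owc,yzpc,kunr] add [fodi] -> 5 lines: eaha awhr fodi jgmc ipzc
Hunk 3: at line 1 remove [fodi] add [nbqe] -> 5 lines: eaha awhr nbqe jgmc ipzc
Hunk 4: at line 1 remove [nbqe] add [lurit] -> 5 lines: eaha awhr lurit jgmc ipzc
Hunk 5: at line 1 remove [lurit] add [lwyy,lsr,enmbq] -> 7 lines: eaha awhr lwyy lsr enmbq jgmc ipzc
Hunk 6: at line 3 remove [lsr,enmbq,jgmc] add [xfraj,nryzo,itvh] -> 7 lines: eaha awhr lwyy xfraj nryzo itvh ipzc
Hunk 7: at line 1 remove [lwyy] add [rppd,ukogw,mypt] -> 9 lines: eaha awhr rppd ukogw mypt xfraj nryzo itvh ipzc
Final line 3: rppd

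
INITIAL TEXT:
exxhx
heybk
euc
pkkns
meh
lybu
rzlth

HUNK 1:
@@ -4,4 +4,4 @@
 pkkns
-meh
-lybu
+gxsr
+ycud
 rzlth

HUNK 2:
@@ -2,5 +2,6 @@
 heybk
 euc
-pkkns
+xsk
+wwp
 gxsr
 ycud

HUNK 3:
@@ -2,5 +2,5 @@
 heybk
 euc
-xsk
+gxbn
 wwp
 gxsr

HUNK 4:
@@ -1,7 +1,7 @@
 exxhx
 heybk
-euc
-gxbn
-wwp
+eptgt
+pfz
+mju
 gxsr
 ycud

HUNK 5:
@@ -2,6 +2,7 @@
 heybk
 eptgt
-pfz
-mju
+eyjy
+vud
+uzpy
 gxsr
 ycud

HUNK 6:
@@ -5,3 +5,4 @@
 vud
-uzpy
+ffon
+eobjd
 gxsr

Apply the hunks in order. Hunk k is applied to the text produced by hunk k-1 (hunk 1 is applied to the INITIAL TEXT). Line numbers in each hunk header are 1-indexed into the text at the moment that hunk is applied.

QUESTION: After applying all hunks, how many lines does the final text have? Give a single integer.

Hunk 1: at line 4 remove [meh,lybu] add [gxsr,ycud] -> 7 lines: exxhx heybk euc pkkns gxsr ycud rzlth
Hunk 2: at line 2 remove [pkkns] add [xsk,wwp] -> 8 lines: exxhx heybk euc xsk wwp gxsr ycud rzlth
Hunk 3: at line 2 remove [xsk] add [gxbn] -> 8 lines: exxhx heybk euc gxbn wwp gxsr ycud rzlth
Hunk 4: at line 1 remove [euc,gxbn,wwp] add [eptgt,pfz,mju] -> 8 lines: exxhx heybk eptgt pfz mju gxsr ycud rzlth
Hunk 5: at line 2 remove [pfz,mju] add [eyjy,vud,uzpy] -> 9 lines: exxhx heybk eptgt eyjy vud uzpy gxsr ycud rzlth
Hunk 6: at line 5 remove [uzpy] add [ffon,eobjd] -> 10 lines: exxhx heybk eptgt eyjy vud ffon eobjd gxsr ycud rzlth
Final line count: 10

Answer: 10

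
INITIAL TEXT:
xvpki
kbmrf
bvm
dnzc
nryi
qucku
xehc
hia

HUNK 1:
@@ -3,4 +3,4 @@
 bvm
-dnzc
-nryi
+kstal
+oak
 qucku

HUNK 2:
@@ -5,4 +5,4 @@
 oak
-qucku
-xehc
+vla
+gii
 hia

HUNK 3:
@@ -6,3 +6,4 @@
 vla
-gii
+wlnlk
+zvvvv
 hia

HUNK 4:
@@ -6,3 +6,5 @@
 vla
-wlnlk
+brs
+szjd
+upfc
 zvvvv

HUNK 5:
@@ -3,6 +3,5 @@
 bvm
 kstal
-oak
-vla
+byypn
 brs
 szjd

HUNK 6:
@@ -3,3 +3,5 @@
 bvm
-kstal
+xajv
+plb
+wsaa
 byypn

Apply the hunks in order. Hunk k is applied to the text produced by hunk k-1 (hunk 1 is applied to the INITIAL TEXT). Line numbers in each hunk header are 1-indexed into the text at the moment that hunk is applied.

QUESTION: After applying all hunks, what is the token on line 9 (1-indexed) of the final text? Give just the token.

Answer: szjd

Derivation:
Hunk 1: at line 3 remove [dnzc,nryi] add [kstal,oak] -> 8 lines: xvpki kbmrf bvm kstal oak qucku xehc hia
Hunk 2: at line 5 remove [qucku,xehc] add [vla,gii] -> 8 lines: xvpki kbmrf bvm kstal oak vla gii hia
Hunk 3: at line 6 remove [gii] add [wlnlk,zvvvv] -> 9 lines: xvpki kbmrf bvm kstal oak vla wlnlk zvvvv hia
Hunk 4: at line 6 remove [wlnlk] add [brs,szjd,upfc] -> 11 lines: xvpki kbmrf bvm kstal oak vla brs szjd upfc zvvvv hia
Hunk 5: at line 3 remove [oak,vla] add [byypn] -> 10 lines: xvpki kbmrf bvm kstal byypn brs szjd upfc zvvvv hia
Hunk 6: at line 3 remove [kstal] add [xajv,plb,wsaa] -> 12 lines: xvpki kbmrf bvm xajv plb wsaa byypn brs szjd upfc zvvvv hia
Final line 9: szjd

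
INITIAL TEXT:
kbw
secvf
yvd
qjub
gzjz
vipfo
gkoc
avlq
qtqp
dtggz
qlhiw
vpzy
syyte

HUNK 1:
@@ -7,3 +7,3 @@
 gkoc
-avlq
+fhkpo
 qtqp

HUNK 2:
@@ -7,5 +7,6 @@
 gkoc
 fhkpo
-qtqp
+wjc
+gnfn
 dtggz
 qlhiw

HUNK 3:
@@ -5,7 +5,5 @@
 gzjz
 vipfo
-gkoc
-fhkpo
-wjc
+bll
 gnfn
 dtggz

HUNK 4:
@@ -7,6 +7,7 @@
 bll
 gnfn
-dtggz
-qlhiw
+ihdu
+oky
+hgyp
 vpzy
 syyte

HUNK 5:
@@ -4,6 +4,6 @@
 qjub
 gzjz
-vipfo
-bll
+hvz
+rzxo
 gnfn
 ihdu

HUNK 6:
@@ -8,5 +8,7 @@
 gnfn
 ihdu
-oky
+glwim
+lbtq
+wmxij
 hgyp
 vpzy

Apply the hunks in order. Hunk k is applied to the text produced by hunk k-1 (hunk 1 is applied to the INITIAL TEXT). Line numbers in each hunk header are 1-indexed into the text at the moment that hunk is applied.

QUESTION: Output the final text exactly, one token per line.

Hunk 1: at line 7 remove [avlq] add [fhkpo] -> 13 lines: kbw secvf yvd qjub gzjz vipfo gkoc fhkpo qtqp dtggz qlhiw vpzy syyte
Hunk 2: at line 7 remove [qtqp] add [wjc,gnfn] -> 14 lines: kbw secvf yvd qjub gzjz vipfo gkoc fhkpo wjc gnfn dtggz qlhiw vpzy syyte
Hunk 3: at line 5 remove [gkoc,fhkpo,wjc] add [bll] -> 12 lines: kbw secvf yvd qjub gzjz vipfo bll gnfn dtggz qlhiw vpzy syyte
Hunk 4: at line 7 remove [dtggz,qlhiw] add [ihdu,oky,hgyp] -> 13 lines: kbw secvf yvd qjub gzjz vipfo bll gnfn ihdu oky hgyp vpzy syyte
Hunk 5: at line 4 remove [vipfo,bll] add [hvz,rzxo] -> 13 lines: kbw secvf yvd qjub gzjz hvz rzxo gnfn ihdu oky hgyp vpzy syyte
Hunk 6: at line 8 remove [oky] add [glwim,lbtq,wmxij] -> 15 lines: kbw secvf yvd qjub gzjz hvz rzxo gnfn ihdu glwim lbtq wmxij hgyp vpzy syyte

Answer: kbw
secvf
yvd
qjub
gzjz
hvz
rzxo
gnfn
ihdu
glwim
lbtq
wmxij
hgyp
vpzy
syyte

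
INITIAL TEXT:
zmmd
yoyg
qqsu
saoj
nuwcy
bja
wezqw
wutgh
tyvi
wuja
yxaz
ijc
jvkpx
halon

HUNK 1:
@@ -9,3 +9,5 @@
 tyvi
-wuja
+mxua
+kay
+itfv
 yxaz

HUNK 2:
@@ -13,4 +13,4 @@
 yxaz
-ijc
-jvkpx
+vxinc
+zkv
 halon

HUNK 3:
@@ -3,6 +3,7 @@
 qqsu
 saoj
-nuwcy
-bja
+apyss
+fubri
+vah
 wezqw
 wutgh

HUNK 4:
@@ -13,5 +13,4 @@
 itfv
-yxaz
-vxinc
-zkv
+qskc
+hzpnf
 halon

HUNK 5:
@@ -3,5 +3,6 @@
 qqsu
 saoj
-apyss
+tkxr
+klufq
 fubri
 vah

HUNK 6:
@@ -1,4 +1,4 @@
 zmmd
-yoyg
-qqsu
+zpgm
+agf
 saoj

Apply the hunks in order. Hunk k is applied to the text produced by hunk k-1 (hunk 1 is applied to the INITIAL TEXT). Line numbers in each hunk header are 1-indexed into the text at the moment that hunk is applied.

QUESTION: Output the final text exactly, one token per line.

Hunk 1: at line 9 remove [wuja] add [mxua,kay,itfv] -> 16 lines: zmmd yoyg qqsu saoj nuwcy bja wezqw wutgh tyvi mxua kay itfv yxaz ijc jvkpx halon
Hunk 2: at line 13 remove [ijc,jvkpx] add [vxinc,zkv] -> 16 lines: zmmd yoyg qqsu saoj nuwcy bja wezqw wutgh tyvi mxua kay itfv yxaz vxinc zkv halon
Hunk 3: at line 3 remove [nuwcy,bja] add [apyss,fubri,vah] -> 17 lines: zmmd yoyg qqsu saoj apyss fubri vah wezqw wutgh tyvi mxua kay itfv yxaz vxinc zkv halon
Hunk 4: at line 13 remove [yxaz,vxinc,zkv] add [qskc,hzpnf] -> 16 lines: zmmd yoyg qqsu saoj apyss fubri vah wezqw wutgh tyvi mxua kay itfv qskc hzpnf halon
Hunk 5: at line 3 remove [apyss] add [tkxr,klufq] -> 17 lines: zmmd yoyg qqsu saoj tkxr klufq fubri vah wezqw wutgh tyvi mxua kay itfv qskc hzpnf halon
Hunk 6: at line 1 remove [yoyg,qqsu] add [zpgm,agf] -> 17 lines: zmmd zpgm agf saoj tkxr klufq fubri vah wezqw wutgh tyvi mxua kay itfv qskc hzpnf halon

Answer: zmmd
zpgm
agf
saoj
tkxr
klufq
fubri
vah
wezqw
wutgh
tyvi
mxua
kay
itfv
qskc
hzpnf
halon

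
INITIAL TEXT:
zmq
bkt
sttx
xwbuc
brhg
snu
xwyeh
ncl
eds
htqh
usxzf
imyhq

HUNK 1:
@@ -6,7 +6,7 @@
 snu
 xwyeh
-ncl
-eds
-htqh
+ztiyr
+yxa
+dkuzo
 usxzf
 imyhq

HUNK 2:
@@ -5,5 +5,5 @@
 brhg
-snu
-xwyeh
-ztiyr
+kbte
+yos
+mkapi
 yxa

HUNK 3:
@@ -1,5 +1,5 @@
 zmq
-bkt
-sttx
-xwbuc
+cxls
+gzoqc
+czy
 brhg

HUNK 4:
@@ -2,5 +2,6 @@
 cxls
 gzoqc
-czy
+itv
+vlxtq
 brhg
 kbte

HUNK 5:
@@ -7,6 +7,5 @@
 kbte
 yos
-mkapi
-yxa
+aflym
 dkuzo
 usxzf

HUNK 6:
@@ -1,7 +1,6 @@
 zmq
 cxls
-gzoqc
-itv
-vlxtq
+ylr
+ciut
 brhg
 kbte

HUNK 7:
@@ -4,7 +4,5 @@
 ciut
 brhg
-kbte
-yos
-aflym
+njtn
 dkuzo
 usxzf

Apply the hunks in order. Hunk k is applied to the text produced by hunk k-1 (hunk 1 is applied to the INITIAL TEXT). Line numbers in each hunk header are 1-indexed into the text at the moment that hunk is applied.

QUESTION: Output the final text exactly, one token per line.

Hunk 1: at line 6 remove [ncl,eds,htqh] add [ztiyr,yxa,dkuzo] -> 12 lines: zmq bkt sttx xwbuc brhg snu xwyeh ztiyr yxa dkuzo usxzf imyhq
Hunk 2: at line 5 remove [snu,xwyeh,ztiyr] add [kbte,yos,mkapi] -> 12 lines: zmq bkt sttx xwbuc brhg kbte yos mkapi yxa dkuzo usxzf imyhq
Hunk 3: at line 1 remove [bkt,sttx,xwbuc] add [cxls,gzoqc,czy] -> 12 lines: zmq cxls gzoqc czy brhg kbte yos mkapi yxa dkuzo usxzf imyhq
Hunk 4: at line 2 remove [czy] add [itv,vlxtq] -> 13 lines: zmq cxls gzoqc itv vlxtq brhg kbte yos mkapi yxa dkuzo usxzf imyhq
Hunk 5: at line 7 remove [mkapi,yxa] add [aflym] -> 12 lines: zmq cxls gzoqc itv vlxtq brhg kbte yos aflym dkuzo usxzf imyhq
Hunk 6: at line 1 remove [gzoqc,itv,vlxtq] add [ylr,ciut] -> 11 lines: zmq cxls ylr ciut brhg kbte yos aflym dkuzo usxzf imyhq
Hunk 7: at line 4 remove [kbte,yos,aflym] add [njtn] -> 9 lines: zmq cxls ylr ciut brhg njtn dkuzo usxzf imyhq

Answer: zmq
cxls
ylr
ciut
brhg
njtn
dkuzo
usxzf
imyhq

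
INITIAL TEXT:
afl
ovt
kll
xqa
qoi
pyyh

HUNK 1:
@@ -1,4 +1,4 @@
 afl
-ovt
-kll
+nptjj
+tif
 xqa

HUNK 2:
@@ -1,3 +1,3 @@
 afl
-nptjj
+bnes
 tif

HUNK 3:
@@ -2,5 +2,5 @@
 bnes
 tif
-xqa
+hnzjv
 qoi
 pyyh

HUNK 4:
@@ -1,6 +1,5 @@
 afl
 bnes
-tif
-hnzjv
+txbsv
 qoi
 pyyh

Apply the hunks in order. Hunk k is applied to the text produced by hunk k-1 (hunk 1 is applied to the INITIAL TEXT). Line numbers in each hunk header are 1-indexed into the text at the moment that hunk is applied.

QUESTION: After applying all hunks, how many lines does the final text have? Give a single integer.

Answer: 5

Derivation:
Hunk 1: at line 1 remove [ovt,kll] add [nptjj,tif] -> 6 lines: afl nptjj tif xqa qoi pyyh
Hunk 2: at line 1 remove [nptjj] add [bnes] -> 6 lines: afl bnes tif xqa qoi pyyh
Hunk 3: at line 2 remove [xqa] add [hnzjv] -> 6 lines: afl bnes tif hnzjv qoi pyyh
Hunk 4: at line 1 remove [tif,hnzjv] add [txbsv] -> 5 lines: afl bnes txbsv qoi pyyh
Final line count: 5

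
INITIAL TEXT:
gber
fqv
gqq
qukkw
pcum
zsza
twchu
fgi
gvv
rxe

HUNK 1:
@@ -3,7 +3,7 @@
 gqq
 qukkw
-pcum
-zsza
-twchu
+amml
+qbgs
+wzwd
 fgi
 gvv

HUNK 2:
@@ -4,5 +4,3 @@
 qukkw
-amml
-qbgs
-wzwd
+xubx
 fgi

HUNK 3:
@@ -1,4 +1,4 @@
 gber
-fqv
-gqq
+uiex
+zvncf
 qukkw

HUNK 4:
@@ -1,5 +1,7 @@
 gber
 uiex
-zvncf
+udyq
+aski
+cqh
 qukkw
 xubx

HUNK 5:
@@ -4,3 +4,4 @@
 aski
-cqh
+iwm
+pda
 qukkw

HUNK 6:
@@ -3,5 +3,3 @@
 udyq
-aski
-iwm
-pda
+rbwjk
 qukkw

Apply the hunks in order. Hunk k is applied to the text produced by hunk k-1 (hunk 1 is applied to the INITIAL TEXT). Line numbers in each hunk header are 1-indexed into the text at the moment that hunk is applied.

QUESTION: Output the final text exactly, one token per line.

Answer: gber
uiex
udyq
rbwjk
qukkw
xubx
fgi
gvv
rxe

Derivation:
Hunk 1: at line 3 remove [pcum,zsza,twchu] add [amml,qbgs,wzwd] -> 10 lines: gber fqv gqq qukkw amml qbgs wzwd fgi gvv rxe
Hunk 2: at line 4 remove [amml,qbgs,wzwd] add [xubx] -> 8 lines: gber fqv gqq qukkw xubx fgi gvv rxe
Hunk 3: at line 1 remove [fqv,gqq] add [uiex,zvncf] -> 8 lines: gber uiex zvncf qukkw xubx fgi gvv rxe
Hunk 4: at line 1 remove [zvncf] add [udyq,aski,cqh] -> 10 lines: gber uiex udyq aski cqh qukkw xubx fgi gvv rxe
Hunk 5: at line 4 remove [cqh] add [iwm,pda] -> 11 lines: gber uiex udyq aski iwm pda qukkw xubx fgi gvv rxe
Hunk 6: at line 3 remove [aski,iwm,pda] add [rbwjk] -> 9 lines: gber uiex udyq rbwjk qukkw xubx fgi gvv rxe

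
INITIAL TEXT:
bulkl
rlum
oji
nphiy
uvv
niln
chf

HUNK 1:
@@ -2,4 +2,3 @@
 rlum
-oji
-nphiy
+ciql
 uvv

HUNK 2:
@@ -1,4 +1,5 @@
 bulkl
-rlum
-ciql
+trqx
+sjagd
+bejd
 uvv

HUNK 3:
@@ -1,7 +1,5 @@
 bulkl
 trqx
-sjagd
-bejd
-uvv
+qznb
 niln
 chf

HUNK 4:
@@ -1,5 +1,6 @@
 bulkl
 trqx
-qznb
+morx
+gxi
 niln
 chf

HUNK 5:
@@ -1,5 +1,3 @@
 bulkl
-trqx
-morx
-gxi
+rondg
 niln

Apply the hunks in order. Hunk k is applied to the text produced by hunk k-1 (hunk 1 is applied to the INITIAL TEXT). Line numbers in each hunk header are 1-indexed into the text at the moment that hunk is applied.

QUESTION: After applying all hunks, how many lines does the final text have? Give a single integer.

Hunk 1: at line 2 remove [oji,nphiy] add [ciql] -> 6 lines: bulkl rlum ciql uvv niln chf
Hunk 2: at line 1 remove [rlum,ciql] add [trqx,sjagd,bejd] -> 7 lines: bulkl trqx sjagd bejd uvv niln chf
Hunk 3: at line 1 remove [sjagd,bejd,uvv] add [qznb] -> 5 lines: bulkl trqx qznb niln chf
Hunk 4: at line 1 remove [qznb] add [morx,gxi] -> 6 lines: bulkl trqx morx gxi niln chf
Hunk 5: at line 1 remove [trqx,morx,gxi] add [rondg] -> 4 lines: bulkl rondg niln chf
Final line count: 4

Answer: 4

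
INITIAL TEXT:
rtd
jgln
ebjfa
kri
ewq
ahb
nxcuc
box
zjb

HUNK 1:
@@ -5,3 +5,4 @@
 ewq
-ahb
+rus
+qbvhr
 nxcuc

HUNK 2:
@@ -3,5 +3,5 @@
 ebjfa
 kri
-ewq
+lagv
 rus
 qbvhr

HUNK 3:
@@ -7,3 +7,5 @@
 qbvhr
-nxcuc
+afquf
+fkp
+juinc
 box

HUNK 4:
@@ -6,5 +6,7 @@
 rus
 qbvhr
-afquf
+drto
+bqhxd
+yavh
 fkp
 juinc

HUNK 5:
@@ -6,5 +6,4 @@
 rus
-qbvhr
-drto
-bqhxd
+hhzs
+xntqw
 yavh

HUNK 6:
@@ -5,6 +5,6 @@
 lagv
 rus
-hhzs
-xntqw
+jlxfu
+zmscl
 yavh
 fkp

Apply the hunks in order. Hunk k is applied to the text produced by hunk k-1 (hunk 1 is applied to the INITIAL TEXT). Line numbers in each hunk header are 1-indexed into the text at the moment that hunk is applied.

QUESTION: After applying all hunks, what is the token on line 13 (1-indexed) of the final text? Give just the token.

Hunk 1: at line 5 remove [ahb] add [rus,qbvhr] -> 10 lines: rtd jgln ebjfa kri ewq rus qbvhr nxcuc box zjb
Hunk 2: at line 3 remove [ewq] add [lagv] -> 10 lines: rtd jgln ebjfa kri lagv rus qbvhr nxcuc box zjb
Hunk 3: at line 7 remove [nxcuc] add [afquf,fkp,juinc] -> 12 lines: rtd jgln ebjfa kri lagv rus qbvhr afquf fkp juinc box zjb
Hunk 4: at line 6 remove [afquf] add [drto,bqhxd,yavh] -> 14 lines: rtd jgln ebjfa kri lagv rus qbvhr drto bqhxd yavh fkp juinc box zjb
Hunk 5: at line 6 remove [qbvhr,drto,bqhxd] add [hhzs,xntqw] -> 13 lines: rtd jgln ebjfa kri lagv rus hhzs xntqw yavh fkp juinc box zjb
Hunk 6: at line 5 remove [hhzs,xntqw] add [jlxfu,zmscl] -> 13 lines: rtd jgln ebjfa kri lagv rus jlxfu zmscl yavh fkp juinc box zjb
Final line 13: zjb

Answer: zjb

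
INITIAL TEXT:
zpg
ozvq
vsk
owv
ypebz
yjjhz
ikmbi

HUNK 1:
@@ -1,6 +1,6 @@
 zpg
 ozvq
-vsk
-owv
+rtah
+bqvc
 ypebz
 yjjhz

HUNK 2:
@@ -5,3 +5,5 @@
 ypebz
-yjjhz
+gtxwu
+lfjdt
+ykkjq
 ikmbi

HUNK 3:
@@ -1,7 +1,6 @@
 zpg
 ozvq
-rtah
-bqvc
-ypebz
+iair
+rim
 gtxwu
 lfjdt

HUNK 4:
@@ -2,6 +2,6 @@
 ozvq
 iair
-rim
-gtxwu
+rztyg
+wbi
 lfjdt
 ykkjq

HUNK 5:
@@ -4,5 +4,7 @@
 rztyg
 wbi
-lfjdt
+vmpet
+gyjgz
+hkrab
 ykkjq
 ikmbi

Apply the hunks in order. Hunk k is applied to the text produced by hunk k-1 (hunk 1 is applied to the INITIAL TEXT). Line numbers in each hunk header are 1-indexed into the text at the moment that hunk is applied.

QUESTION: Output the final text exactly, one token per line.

Answer: zpg
ozvq
iair
rztyg
wbi
vmpet
gyjgz
hkrab
ykkjq
ikmbi

Derivation:
Hunk 1: at line 1 remove [vsk,owv] add [rtah,bqvc] -> 7 lines: zpg ozvq rtah bqvc ypebz yjjhz ikmbi
Hunk 2: at line 5 remove [yjjhz] add [gtxwu,lfjdt,ykkjq] -> 9 lines: zpg ozvq rtah bqvc ypebz gtxwu lfjdt ykkjq ikmbi
Hunk 3: at line 1 remove [rtah,bqvc,ypebz] add [iair,rim] -> 8 lines: zpg ozvq iair rim gtxwu lfjdt ykkjq ikmbi
Hunk 4: at line 2 remove [rim,gtxwu] add [rztyg,wbi] -> 8 lines: zpg ozvq iair rztyg wbi lfjdt ykkjq ikmbi
Hunk 5: at line 4 remove [lfjdt] add [vmpet,gyjgz,hkrab] -> 10 lines: zpg ozvq iair rztyg wbi vmpet gyjgz hkrab ykkjq ikmbi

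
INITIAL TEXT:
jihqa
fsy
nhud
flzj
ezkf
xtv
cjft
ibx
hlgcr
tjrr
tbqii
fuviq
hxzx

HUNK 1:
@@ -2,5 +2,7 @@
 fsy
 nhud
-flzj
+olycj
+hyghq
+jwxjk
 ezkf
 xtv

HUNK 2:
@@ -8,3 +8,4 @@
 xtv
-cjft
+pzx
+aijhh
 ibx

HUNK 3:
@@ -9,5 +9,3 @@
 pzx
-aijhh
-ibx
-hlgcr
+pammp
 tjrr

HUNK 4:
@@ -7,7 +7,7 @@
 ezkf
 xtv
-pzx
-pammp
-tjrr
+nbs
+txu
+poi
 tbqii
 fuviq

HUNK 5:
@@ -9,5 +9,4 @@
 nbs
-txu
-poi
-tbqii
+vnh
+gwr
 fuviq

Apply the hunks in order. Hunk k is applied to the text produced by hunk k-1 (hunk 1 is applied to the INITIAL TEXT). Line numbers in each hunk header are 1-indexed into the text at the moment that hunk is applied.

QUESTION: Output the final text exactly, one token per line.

Answer: jihqa
fsy
nhud
olycj
hyghq
jwxjk
ezkf
xtv
nbs
vnh
gwr
fuviq
hxzx

Derivation:
Hunk 1: at line 2 remove [flzj] add [olycj,hyghq,jwxjk] -> 15 lines: jihqa fsy nhud olycj hyghq jwxjk ezkf xtv cjft ibx hlgcr tjrr tbqii fuviq hxzx
Hunk 2: at line 8 remove [cjft] add [pzx,aijhh] -> 16 lines: jihqa fsy nhud olycj hyghq jwxjk ezkf xtv pzx aijhh ibx hlgcr tjrr tbqii fuviq hxzx
Hunk 3: at line 9 remove [aijhh,ibx,hlgcr] add [pammp] -> 14 lines: jihqa fsy nhud olycj hyghq jwxjk ezkf xtv pzx pammp tjrr tbqii fuviq hxzx
Hunk 4: at line 7 remove [pzx,pammp,tjrr] add [nbs,txu,poi] -> 14 lines: jihqa fsy nhud olycj hyghq jwxjk ezkf xtv nbs txu poi tbqii fuviq hxzx
Hunk 5: at line 9 remove [txu,poi,tbqii] add [vnh,gwr] -> 13 lines: jihqa fsy nhud olycj hyghq jwxjk ezkf xtv nbs vnh gwr fuviq hxzx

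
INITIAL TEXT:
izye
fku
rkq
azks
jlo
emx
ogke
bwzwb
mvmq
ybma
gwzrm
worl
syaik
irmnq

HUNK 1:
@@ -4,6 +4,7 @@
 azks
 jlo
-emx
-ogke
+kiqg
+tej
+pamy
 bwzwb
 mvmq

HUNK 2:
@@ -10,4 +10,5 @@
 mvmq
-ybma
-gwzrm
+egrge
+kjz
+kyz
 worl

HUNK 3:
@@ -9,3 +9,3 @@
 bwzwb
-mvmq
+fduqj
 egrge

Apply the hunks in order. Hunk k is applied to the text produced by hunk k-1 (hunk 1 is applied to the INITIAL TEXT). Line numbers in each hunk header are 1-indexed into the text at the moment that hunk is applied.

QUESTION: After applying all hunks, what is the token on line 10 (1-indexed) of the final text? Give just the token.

Hunk 1: at line 4 remove [emx,ogke] add [kiqg,tej,pamy] -> 15 lines: izye fku rkq azks jlo kiqg tej pamy bwzwb mvmq ybma gwzrm worl syaik irmnq
Hunk 2: at line 10 remove [ybma,gwzrm] add [egrge,kjz,kyz] -> 16 lines: izye fku rkq azks jlo kiqg tej pamy bwzwb mvmq egrge kjz kyz worl syaik irmnq
Hunk 3: at line 9 remove [mvmq] add [fduqj] -> 16 lines: izye fku rkq azks jlo kiqg tej pamy bwzwb fduqj egrge kjz kyz worl syaik irmnq
Final line 10: fduqj

Answer: fduqj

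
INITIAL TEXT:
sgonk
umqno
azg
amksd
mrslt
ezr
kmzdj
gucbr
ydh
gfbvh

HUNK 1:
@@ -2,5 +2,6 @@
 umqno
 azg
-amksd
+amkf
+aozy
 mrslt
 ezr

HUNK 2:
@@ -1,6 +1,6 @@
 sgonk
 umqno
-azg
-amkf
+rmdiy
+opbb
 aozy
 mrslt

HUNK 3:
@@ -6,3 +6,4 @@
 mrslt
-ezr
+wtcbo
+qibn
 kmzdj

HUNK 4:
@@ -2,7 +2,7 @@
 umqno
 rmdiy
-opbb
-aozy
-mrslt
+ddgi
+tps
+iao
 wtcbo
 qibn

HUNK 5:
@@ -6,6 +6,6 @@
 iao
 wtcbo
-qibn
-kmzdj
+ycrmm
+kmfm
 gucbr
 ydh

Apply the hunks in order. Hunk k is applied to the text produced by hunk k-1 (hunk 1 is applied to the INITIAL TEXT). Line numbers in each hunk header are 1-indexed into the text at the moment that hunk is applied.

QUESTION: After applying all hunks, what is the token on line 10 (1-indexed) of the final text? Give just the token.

Answer: gucbr

Derivation:
Hunk 1: at line 2 remove [amksd] add [amkf,aozy] -> 11 lines: sgonk umqno azg amkf aozy mrslt ezr kmzdj gucbr ydh gfbvh
Hunk 2: at line 1 remove [azg,amkf] add [rmdiy,opbb] -> 11 lines: sgonk umqno rmdiy opbb aozy mrslt ezr kmzdj gucbr ydh gfbvh
Hunk 3: at line 6 remove [ezr] add [wtcbo,qibn] -> 12 lines: sgonk umqno rmdiy opbb aozy mrslt wtcbo qibn kmzdj gucbr ydh gfbvh
Hunk 4: at line 2 remove [opbb,aozy,mrslt] add [ddgi,tps,iao] -> 12 lines: sgonk umqno rmdiy ddgi tps iao wtcbo qibn kmzdj gucbr ydh gfbvh
Hunk 5: at line 6 remove [qibn,kmzdj] add [ycrmm,kmfm] -> 12 lines: sgonk umqno rmdiy ddgi tps iao wtcbo ycrmm kmfm gucbr ydh gfbvh
Final line 10: gucbr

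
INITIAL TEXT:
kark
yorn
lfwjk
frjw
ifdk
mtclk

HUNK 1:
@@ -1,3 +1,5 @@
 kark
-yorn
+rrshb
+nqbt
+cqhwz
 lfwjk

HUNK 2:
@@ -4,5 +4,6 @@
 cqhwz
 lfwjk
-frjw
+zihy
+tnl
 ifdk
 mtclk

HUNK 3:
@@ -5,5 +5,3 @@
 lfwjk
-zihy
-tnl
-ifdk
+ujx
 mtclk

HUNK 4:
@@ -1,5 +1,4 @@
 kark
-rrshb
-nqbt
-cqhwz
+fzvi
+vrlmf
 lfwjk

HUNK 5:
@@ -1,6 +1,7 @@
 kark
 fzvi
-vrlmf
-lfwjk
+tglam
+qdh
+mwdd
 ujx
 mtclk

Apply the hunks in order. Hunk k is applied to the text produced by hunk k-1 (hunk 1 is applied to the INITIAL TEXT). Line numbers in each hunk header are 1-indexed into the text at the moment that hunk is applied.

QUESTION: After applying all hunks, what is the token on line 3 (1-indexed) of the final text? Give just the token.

Hunk 1: at line 1 remove [yorn] add [rrshb,nqbt,cqhwz] -> 8 lines: kark rrshb nqbt cqhwz lfwjk frjw ifdk mtclk
Hunk 2: at line 4 remove [frjw] add [zihy,tnl] -> 9 lines: kark rrshb nqbt cqhwz lfwjk zihy tnl ifdk mtclk
Hunk 3: at line 5 remove [zihy,tnl,ifdk] add [ujx] -> 7 lines: kark rrshb nqbt cqhwz lfwjk ujx mtclk
Hunk 4: at line 1 remove [rrshb,nqbt,cqhwz] add [fzvi,vrlmf] -> 6 lines: kark fzvi vrlmf lfwjk ujx mtclk
Hunk 5: at line 1 remove [vrlmf,lfwjk] add [tglam,qdh,mwdd] -> 7 lines: kark fzvi tglam qdh mwdd ujx mtclk
Final line 3: tglam

Answer: tglam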